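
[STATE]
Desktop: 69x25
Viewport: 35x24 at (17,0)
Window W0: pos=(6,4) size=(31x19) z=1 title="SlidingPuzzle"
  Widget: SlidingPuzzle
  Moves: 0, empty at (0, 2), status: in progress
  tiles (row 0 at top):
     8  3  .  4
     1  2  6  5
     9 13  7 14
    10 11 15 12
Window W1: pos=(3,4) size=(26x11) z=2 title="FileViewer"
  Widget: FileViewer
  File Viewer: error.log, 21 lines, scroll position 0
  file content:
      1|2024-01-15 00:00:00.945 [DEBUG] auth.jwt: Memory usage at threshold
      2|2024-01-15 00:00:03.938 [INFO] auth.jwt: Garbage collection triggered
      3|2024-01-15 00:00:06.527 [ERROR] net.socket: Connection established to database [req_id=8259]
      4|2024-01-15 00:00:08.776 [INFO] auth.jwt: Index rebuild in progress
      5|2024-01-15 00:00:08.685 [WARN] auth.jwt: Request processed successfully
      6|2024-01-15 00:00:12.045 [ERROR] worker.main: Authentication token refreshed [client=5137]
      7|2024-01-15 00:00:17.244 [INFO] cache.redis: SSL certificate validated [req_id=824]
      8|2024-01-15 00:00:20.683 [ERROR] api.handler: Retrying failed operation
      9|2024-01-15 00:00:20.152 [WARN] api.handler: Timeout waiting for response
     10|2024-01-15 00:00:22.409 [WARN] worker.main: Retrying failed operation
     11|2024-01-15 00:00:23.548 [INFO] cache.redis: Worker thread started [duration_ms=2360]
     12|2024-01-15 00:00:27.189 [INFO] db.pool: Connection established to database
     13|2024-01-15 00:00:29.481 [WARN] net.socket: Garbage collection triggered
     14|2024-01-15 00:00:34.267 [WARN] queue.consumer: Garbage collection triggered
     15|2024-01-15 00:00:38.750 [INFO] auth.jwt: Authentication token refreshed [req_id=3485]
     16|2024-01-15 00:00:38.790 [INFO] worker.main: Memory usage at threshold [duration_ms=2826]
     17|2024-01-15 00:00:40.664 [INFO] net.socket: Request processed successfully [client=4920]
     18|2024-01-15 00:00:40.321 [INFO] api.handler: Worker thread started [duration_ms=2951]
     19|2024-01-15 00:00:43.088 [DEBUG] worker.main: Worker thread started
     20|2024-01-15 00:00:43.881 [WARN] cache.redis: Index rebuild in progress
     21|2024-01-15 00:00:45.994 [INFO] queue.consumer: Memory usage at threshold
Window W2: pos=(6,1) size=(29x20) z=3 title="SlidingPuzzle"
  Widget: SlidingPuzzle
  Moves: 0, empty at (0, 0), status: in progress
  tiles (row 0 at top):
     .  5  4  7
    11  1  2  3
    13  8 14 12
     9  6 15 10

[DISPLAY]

                                   
━━━━━━━━━━━━━━━━━┓                 
zzle             ┃                 
─────────────────┨                 
┬────┬────┐      ┃━┓               
│  4 │  7 │      ┃ ┃               
┼────┼────┤      ┃─┨               
│  2 │  3 │      ┃ ┃               
┼────┼────┤      ┃ ┃               
│ 14 │ 12 │      ┃ ┃               
┼────┼────┤      ┃ ┃               
│ 15 │ 10 │      ┃ ┃               
┴────┴────┘      ┃ ┃               
                 ┃ ┃               
                 ┃ ┃               
                 ┃ ┃               
                 ┃ ┃               
                 ┃ ┃               
                 ┃ ┃               
                 ┃ ┃               
━━━━━━━━━━━━━━━━━┛ ┃               
                   ┃               
━━━━━━━━━━━━━━━━━━━┛               
                                   


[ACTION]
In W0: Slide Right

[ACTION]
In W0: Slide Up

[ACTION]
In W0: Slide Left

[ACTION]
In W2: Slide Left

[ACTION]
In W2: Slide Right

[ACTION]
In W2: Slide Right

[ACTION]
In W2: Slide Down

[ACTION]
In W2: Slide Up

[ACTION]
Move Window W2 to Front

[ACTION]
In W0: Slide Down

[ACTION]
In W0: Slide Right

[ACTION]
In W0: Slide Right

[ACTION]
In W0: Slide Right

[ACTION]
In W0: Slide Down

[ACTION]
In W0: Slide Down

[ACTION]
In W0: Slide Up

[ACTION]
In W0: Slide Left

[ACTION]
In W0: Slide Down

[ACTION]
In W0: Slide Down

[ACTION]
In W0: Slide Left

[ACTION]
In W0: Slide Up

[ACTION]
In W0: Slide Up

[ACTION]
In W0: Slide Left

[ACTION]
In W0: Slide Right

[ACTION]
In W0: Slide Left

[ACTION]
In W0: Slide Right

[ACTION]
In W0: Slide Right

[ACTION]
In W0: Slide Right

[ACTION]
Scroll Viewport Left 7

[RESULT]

                                   
━━━━━━━━━━━━━━━━━━━━━━━━┓          
idingPuzzle             ┃          
────────────────────────┨          
──┬────┬────┬────┐      ┃━┓        
1 │  5 │  4 │  7 │      ┃ ┃        
──┼────┼────┼────┤      ┃─┨        
  │  1 │  2 │  3 │      ┃ ┃        
──┼────┼────┼────┤      ┃ ┃        
3 │  8 │ 14 │ 12 │      ┃ ┃        
──┼────┼────┼────┤      ┃ ┃        
9 │  6 │ 15 │ 10 │      ┃ ┃        
──┴────┴────┴────┘      ┃ ┃        
es: 3                   ┃ ┃        
                        ┃ ┃        
                        ┃ ┃        
                        ┃ ┃        
                        ┃ ┃        
                        ┃ ┃        
                        ┃ ┃        
━━━━━━━━━━━━━━━━━━━━━━━━┛ ┃        
                          ┃        
━━━━━━━━━━━━━━━━━━━━━━━━━━┛        
                                   


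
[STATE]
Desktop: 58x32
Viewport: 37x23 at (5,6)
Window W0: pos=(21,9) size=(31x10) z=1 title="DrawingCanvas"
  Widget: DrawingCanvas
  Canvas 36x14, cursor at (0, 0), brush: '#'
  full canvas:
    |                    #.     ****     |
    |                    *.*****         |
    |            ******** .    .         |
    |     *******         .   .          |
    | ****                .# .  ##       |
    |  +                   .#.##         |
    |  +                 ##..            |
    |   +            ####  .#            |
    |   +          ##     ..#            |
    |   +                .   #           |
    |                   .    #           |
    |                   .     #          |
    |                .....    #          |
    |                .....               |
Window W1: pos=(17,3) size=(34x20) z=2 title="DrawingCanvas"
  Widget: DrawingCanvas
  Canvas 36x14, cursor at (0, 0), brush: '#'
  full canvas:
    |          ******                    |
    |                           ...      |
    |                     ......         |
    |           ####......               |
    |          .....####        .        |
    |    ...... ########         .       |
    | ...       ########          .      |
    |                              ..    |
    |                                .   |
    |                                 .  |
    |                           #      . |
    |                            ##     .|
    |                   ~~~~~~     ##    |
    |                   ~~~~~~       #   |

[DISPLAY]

            ┃+         ******        
            ┃                        
            ┃                     ...
            ┃           ####......   
            ┃          .....####     
            ┃    ...... ########     
            ┃ ...       ########     
            ┃                        
            ┃                        
            ┃                        
            ┃                        
            ┃                        
            ┃                   ~~~~~
            ┃                   ~~~~~
            ┃                        
            ┃                        
            ┗━━━━━━━━━━━━━━━━━━━━━━━━
                                     
                                     
                                     
                                     
                                     
                                     


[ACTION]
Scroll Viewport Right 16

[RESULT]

       ******                ┃       
                        ...  ┃       
                  ......     ┃       
        ####......           ┃┓      
       .....####        .    ┃┃      
 ...... ########         .   ┃┨      
.       ########          .  ┃┃      
                           ..┃┃      
                             ┃┃      
                             ┃┃      
                        #    ┃┃      
                         ##  ┃┃      
                ~~~~~~     ##┃┛      
                ~~~~~~       ┃       
                             ┃       
                             ┃       
━━━━━━━━━━━━━━━━━━━━━━━━━━━━━┛       
                                     
                                     
                                     
                                     
                                     
                                     


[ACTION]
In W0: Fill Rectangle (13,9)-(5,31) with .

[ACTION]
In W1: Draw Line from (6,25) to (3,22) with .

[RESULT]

       ******                ┃       
                        ...  ┃       
                  ......     ┃       
        ####...... .         ┃┓      
       .....####    .   .    ┃┃      
 ...... ########     .   .   ┃┨      
.       ########      .   .  ┃┃      
                           ..┃┃      
                             ┃┃      
                             ┃┃      
                        #    ┃┃      
                         ##  ┃┃      
                ~~~~~~     ##┃┛      
                ~~~~~~       ┃       
                             ┃       
                             ┃       
━━━━━━━━━━━━━━━━━━━━━━━━━━━━━┛       
                                     
                                     
                                     
                                     
                                     
                                     


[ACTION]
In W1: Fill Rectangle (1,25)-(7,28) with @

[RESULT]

       ******                ┃       
                      @@@@.  ┃       
                  ....@@@@   ┃       
        ####...... .  @@@@   ┃┓      
       .....####    . @@@@   ┃┃      
 ...... ########     .@@@@   ┃┨      
.       ########      @@@@.  ┃┃      
                      @@@@ ..┃┃      
                             ┃┃      
                             ┃┃      
                        #    ┃┃      
                         ##  ┃┃      
                ~~~~~~     ##┃┛      
                ~~~~~~       ┃       
                             ┃       
                             ┃       
━━━━━━━━━━━━━━━━━━━━━━━━━━━━━┛       
                                     
                                     
                                     
                                     
                                     
                                     


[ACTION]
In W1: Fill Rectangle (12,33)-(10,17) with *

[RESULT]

       ******                ┃       
                      @@@@.  ┃       
                  ....@@@@   ┃       
        ####...... .  @@@@   ┃┓      
       .....####    . @@@@   ┃┃      
 ...... ########     .@@@@   ┃┨      
.       ########      @@@@.  ┃┃      
                      @@@@ ..┃┃      
                             ┃┃      
                             ┃┃      
              ***************┃┃      
              ***************┃┃      
              ***************┃┛      
                ~~~~~~       ┃       
                             ┃       
                             ┃       
━━━━━━━━━━━━━━━━━━━━━━━━━━━━━┛       
                                     
                                     
                                     
                                     
                                     
                                     


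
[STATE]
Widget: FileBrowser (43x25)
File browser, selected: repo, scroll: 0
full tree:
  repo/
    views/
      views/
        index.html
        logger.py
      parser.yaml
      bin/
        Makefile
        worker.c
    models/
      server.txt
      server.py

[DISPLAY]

> [-] repo/                                
    [+] views/                             
    [+] models/                            
                                           
                                           
                                           
                                           
                                           
                                           
                                           
                                           
                                           
                                           
                                           
                                           
                                           
                                           
                                           
                                           
                                           
                                           
                                           
                                           
                                           
                                           


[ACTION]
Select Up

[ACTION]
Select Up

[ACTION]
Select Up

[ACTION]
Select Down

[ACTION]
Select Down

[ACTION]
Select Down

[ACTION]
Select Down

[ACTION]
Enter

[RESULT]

  [-] repo/                                
    [+] views/                             
  > [-] models/                            
      server.txt                           
      server.py                            
                                           
                                           
                                           
                                           
                                           
                                           
                                           
                                           
                                           
                                           
                                           
                                           
                                           
                                           
                                           
                                           
                                           
                                           
                                           
                                           


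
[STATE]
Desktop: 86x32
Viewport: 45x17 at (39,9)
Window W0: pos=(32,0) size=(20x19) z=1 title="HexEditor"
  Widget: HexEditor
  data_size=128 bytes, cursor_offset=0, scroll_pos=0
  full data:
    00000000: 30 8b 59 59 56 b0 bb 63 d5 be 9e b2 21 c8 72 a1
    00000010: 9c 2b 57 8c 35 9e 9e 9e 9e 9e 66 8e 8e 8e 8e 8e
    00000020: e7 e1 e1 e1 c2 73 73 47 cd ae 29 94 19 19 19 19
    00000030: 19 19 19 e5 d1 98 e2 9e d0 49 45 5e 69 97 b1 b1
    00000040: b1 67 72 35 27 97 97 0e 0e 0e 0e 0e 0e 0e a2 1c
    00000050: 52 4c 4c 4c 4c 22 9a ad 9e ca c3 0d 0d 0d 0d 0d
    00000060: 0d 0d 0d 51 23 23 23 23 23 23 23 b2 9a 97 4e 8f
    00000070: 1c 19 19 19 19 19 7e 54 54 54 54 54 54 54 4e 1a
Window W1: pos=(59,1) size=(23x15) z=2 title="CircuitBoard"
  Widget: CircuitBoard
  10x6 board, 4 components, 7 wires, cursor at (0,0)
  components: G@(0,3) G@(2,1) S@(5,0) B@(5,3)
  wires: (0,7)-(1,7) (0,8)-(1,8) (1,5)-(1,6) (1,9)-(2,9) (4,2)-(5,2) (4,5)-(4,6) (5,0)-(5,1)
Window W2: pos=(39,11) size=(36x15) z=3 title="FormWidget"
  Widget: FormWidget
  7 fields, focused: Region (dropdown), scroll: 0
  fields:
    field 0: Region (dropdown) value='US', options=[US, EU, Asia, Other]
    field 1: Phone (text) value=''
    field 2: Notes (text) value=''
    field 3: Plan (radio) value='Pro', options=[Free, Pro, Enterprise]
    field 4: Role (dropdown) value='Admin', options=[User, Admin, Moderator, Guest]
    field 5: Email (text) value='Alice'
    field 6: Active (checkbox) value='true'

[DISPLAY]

60  0d 0d 0d┃       ┃2       G            ┃  
70  1c 19 19┃       ┃                     ┃  
┏━━━━━━━━━━━━━━━━━━━━━━━━━━━━━━━━━━┓      ┃  
┃ FormWidget                       ┃      ┃  
┠──────────────────────────────────┨      ┃  
┃> Region:     [US               ▼]┃      ┃  
┃  Phone:      [                  ]┃━━━━━━┛  
┃  Notes:      [                  ]┃         
┃  Plan:       ( ) Free  (●) Pro  (┃         
┃  Role:       [Admin            ▼]┃         
┃  Email:      [Alice             ]┃         
┃  Active:     [x]                 ┃         
┃                                  ┃         
┃                                  ┃         
┃                                  ┃         
┃                                  ┃         
┗━━━━━━━━━━━━━━━━━━━━━━━━━━━━━━━━━━┛         


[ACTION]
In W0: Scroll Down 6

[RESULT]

            ┃       ┃2       G            ┃  
            ┃       ┃                     ┃  
┏━━━━━━━━━━━━━━━━━━━━━━━━━━━━━━━━━━┓      ┃  
┃ FormWidget                       ┃      ┃  
┠──────────────────────────────────┨      ┃  
┃> Region:     [US               ▼]┃      ┃  
┃  Phone:      [                  ]┃━━━━━━┛  
┃  Notes:      [                  ]┃         
┃  Plan:       ( ) Free  (●) Pro  (┃         
┃  Role:       [Admin            ▼]┃         
┃  Email:      [Alice             ]┃         
┃  Active:     [x]                 ┃         
┃                                  ┃         
┃                                  ┃         
┃                                  ┃         
┃                                  ┃         
┗━━━━━━━━━━━━━━━━━━━━━━━━━━━━━━━━━━┛         


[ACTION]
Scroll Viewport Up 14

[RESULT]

━━━━━━━━━━━━┓                                
itor        ┃       ┏━━━━━━━━━━━━━━━━━━━━━┓  
────────────┨       ┃ CircuitBoard        ┃  
60  0d 0d 0d┃       ┠─────────────────────┨  
70  1c 19 19┃       ┃   0 1 2 3 4 5 6 7 8 ┃  
            ┃       ┃0  [.]          G    ┃  
            ┃       ┃                     ┃  
            ┃       ┃1                    ┃  
            ┃       ┃                     ┃  
            ┃       ┃2       G            ┃  
            ┃       ┃                     ┃  
┏━━━━━━━━━━━━━━━━━━━━━━━━━━━━━━━━━━┓      ┃  
┃ FormWidget                       ┃      ┃  
┠──────────────────────────────────┨      ┃  
┃> Region:     [US               ▼]┃      ┃  
┃  Phone:      [                  ]┃━━━━━━┛  
┃  Notes:      [                  ]┃         


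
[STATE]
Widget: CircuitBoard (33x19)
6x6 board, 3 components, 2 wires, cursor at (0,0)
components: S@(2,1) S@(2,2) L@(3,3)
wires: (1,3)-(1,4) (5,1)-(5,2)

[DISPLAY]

   0 1 2 3 4 5                   
0  [.]                           
                                 
1               · ─ ·            
                                 
2       S   S                    
                                 
3               L                
                                 
4                                
                                 
5       · ─ ·                    
Cursor: (0,0)                    
                                 
                                 
                                 
                                 
                                 
                                 


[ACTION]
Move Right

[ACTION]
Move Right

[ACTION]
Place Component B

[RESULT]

   0 1 2 3 4 5                   
0          [B]                   
                                 
1               · ─ ·            
                                 
2       S   S                    
                                 
3               L                
                                 
4                                
                                 
5       · ─ ·                    
Cursor: (0,2)                    
                                 
                                 
                                 
                                 
                                 
                                 


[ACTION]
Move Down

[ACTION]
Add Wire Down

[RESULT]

   0 1 2 3 4 5                   
0           B                    
                                 
1          [.]  · ─ ·            
            │                    
2       S   S                    
                                 
3               L                
                                 
4                                
                                 
5       · ─ ·                    
Cursor: (1,2)                    
                                 
                                 
                                 
                                 
                                 
                                 


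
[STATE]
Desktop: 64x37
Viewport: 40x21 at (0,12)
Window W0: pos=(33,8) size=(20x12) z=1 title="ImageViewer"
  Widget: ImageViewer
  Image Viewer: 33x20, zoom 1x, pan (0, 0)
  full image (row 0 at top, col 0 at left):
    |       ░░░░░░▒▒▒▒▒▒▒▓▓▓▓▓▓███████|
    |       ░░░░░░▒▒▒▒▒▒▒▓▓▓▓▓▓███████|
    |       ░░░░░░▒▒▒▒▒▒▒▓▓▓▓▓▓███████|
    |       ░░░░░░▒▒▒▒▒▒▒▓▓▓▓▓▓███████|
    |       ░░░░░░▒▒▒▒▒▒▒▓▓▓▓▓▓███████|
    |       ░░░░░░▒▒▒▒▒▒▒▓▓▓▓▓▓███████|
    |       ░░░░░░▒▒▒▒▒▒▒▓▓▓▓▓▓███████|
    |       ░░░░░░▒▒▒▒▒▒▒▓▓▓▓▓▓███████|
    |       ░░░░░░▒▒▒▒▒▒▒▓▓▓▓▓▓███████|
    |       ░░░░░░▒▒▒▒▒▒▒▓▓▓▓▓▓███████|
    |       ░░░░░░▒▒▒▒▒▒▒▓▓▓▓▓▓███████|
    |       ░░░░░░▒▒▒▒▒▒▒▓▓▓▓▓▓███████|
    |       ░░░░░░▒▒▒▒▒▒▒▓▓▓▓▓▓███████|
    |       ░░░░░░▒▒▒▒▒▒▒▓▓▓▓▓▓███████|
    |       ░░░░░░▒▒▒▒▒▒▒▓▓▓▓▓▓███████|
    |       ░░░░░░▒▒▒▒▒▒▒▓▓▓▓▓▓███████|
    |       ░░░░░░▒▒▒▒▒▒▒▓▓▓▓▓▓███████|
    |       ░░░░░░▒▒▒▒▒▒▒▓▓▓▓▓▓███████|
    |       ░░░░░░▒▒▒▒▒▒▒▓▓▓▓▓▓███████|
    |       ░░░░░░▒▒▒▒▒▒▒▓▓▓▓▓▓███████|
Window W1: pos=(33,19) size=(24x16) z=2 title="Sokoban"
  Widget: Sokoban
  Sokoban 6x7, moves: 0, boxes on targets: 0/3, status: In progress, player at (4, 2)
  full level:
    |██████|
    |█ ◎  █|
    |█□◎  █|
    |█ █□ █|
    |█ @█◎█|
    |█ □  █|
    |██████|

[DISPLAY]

                                 ┃      
                                 ┃      
                                 ┃      
                                 ┃      
                                 ┃      
                                 ┃      
                                 ┃      
                                 ┏━━━━━━
                                 ┃ Sokob
                                 ┠──────
                                 ┃██████
                                 ┃█ ◎  █
                                 ┃█□◎  █
                                 ┃█ █□ █
                                 ┃█ @█◎█
                                 ┃█ □  █
                                 ┃██████
                                 ┃Moves:
                                 ┃      
                                 ┃      
                                 ┃      


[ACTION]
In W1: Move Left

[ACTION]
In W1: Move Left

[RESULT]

                                 ┃      
                                 ┃      
                                 ┃      
                                 ┃      
                                 ┃      
                                 ┃      
                                 ┃      
                                 ┏━━━━━━
                                 ┃ Sokob
                                 ┠──────
                                 ┃██████
                                 ┃█ ◎  █
                                 ┃█□◎  █
                                 ┃█ █□ █
                                 ┃█@ █◎█
                                 ┃█ □  █
                                 ┃██████
                                 ┃Moves:
                                 ┃      
                                 ┃      
                                 ┃      


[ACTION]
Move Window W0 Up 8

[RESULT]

                                        
                                        
                                        
                                        
                                        
                                        
                                        
                                 ┏━━━━━━
                                 ┃ Sokob
                                 ┠──────
                                 ┃██████
                                 ┃█ ◎  █
                                 ┃█□◎  █
                                 ┃█ █□ █
                                 ┃█@ █◎█
                                 ┃█ □  █
                                 ┃██████
                                 ┃Moves:
                                 ┃      
                                 ┃      
                                 ┃      


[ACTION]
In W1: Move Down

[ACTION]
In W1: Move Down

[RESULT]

                                        
                                        
                                        
                                        
                                        
                                        
                                        
                                 ┏━━━━━━
                                 ┃ Sokob
                                 ┠──────
                                 ┃██████
                                 ┃█ ◎  █
                                 ┃█□◎  █
                                 ┃█ █□ █
                                 ┃█  █◎█
                                 ┃█@□  █
                                 ┃██████
                                 ┃Moves:
                                 ┃      
                                 ┃      
                                 ┃      


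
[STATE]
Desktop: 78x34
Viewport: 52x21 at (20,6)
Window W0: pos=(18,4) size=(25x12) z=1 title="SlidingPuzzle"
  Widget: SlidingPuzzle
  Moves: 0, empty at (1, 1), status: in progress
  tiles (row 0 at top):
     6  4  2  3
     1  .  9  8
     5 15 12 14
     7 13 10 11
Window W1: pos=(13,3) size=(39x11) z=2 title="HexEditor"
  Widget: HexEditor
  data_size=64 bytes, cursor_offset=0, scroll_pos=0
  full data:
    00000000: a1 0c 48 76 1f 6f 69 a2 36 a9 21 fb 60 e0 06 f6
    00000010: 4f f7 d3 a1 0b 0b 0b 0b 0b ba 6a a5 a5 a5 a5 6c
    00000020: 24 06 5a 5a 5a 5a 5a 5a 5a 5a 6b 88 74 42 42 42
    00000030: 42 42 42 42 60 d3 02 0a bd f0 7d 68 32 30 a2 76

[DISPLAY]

00  A1 0c 48 76 1f 6f 69 a2  36┃                    
10  4f f7 d3 a1 0b 0b 0b 0b  0b┃                    
20  24 06 5a 5a 5a 5a 5a 5a  5a┃                    
30  42 42 42 42 60 d3 02 0a  bd┃                    
                               ┃                    
                               ┃                    
                               ┃                    
━━━━━━━━━━━━━━━━━━━━━━━━━━━━━━━┛                    
  7 │ 13 │ 10 │ 11 │  ┃                             
━━━━━━━━━━━━━━━━━━━━━━┛                             
                                                    
                                                    
                                                    
                                                    
                                                    
                                                    
                                                    
                                                    
                                                    
                                                    
                                                    


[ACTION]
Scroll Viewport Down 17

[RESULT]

━━━━━━━━━━━━━━━━━━━━━━━━━━━━━━━┛                    
  7 │ 13 │ 10 │ 11 │  ┃                             
━━━━━━━━━━━━━━━━━━━━━━┛                             
                                                    
                                                    
                                                    
                                                    
                                                    
                                                    
                                                    
                                                    
                                                    
                                                    
                                                    
                                                    
                                                    
                                                    
                                                    
                                                    
                                                    
                                                    


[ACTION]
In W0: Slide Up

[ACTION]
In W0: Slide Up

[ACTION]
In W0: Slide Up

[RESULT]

━━━━━━━━━━━━━━━━━━━━━━━━━━━━━━━┛                    
  7 │    │ 10 │ 11 │  ┃                             
━━━━━━━━━━━━━━━━━━━━━━┛                             
                                                    
                                                    
                                                    
                                                    
                                                    
                                                    
                                                    
                                                    
                                                    
                                                    
                                                    
                                                    
                                                    
                                                    
                                                    
                                                    
                                                    
                                                    


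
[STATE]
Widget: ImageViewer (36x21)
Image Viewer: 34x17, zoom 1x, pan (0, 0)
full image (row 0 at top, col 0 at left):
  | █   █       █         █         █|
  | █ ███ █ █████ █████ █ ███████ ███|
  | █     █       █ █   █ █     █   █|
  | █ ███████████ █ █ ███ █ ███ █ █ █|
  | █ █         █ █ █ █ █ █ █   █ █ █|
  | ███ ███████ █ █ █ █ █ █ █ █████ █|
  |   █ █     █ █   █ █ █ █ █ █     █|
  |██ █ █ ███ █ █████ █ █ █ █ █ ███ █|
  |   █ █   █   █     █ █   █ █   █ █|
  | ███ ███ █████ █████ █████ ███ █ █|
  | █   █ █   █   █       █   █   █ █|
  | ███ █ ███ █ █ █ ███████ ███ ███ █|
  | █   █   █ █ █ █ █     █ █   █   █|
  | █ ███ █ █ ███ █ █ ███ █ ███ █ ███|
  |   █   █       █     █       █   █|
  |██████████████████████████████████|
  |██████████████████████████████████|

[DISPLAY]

 █   █       █         █         █  
 █ ███ █ █████ █████ █ ███████ ███  
 █     █       █ █   █ █     █   █  
 █ ███████████ █ █ ███ █ ███ █ █ █  
 █ █         █ █ █ █ █ █ █   █ █ █  
 ███ ███████ █ █ █ █ █ █ █ █████ █  
   █ █     █ █   █ █ █ █ █ █     █  
██ █ █ ███ █ █████ █ █ █ █ █ ███ █  
   █ █   █   █     █ █   █ █   █ █  
 ███ ███ █████ █████ █████ ███ █ █  
 █   █ █   █   █       █   █   █ █  
 ███ █ ███ █ █ █ ███████ ███ ███ █  
 █   █   █ █ █ █ █     █ █   █   █  
 █ ███ █ █ ███ █ █ ███ █ ███ █ ███  
   █   █       █     █       █   █  
██████████████████████████████████  
██████████████████████████████████  
                                    
                                    
                                    
                                    


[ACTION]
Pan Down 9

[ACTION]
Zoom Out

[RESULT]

 ███ ███ █████ █████ █████ ███ █ █  
 █   █ █   █   █       █   █   █ █  
 ███ █ ███ █ █ █ ███████ ███ ███ █  
 █   █   █ █ █ █ █     █ █   █   █  
 █ ███ █ █ ███ █ █ ███ █ ███ █ ███  
   █   █       █     █       █   █  
██████████████████████████████████  
██████████████████████████████████  
                                    
                                    
                                    
                                    
                                    
                                    
                                    
                                    
                                    
                                    
                                    
                                    
                                    


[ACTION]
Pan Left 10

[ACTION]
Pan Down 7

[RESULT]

██████████████████████████████████  
                                    
                                    
                                    
                                    
                                    
                                    
                                    
                                    
                                    
                                    
                                    
                                    
                                    
                                    
                                    
                                    
                                    
                                    
                                    
                                    


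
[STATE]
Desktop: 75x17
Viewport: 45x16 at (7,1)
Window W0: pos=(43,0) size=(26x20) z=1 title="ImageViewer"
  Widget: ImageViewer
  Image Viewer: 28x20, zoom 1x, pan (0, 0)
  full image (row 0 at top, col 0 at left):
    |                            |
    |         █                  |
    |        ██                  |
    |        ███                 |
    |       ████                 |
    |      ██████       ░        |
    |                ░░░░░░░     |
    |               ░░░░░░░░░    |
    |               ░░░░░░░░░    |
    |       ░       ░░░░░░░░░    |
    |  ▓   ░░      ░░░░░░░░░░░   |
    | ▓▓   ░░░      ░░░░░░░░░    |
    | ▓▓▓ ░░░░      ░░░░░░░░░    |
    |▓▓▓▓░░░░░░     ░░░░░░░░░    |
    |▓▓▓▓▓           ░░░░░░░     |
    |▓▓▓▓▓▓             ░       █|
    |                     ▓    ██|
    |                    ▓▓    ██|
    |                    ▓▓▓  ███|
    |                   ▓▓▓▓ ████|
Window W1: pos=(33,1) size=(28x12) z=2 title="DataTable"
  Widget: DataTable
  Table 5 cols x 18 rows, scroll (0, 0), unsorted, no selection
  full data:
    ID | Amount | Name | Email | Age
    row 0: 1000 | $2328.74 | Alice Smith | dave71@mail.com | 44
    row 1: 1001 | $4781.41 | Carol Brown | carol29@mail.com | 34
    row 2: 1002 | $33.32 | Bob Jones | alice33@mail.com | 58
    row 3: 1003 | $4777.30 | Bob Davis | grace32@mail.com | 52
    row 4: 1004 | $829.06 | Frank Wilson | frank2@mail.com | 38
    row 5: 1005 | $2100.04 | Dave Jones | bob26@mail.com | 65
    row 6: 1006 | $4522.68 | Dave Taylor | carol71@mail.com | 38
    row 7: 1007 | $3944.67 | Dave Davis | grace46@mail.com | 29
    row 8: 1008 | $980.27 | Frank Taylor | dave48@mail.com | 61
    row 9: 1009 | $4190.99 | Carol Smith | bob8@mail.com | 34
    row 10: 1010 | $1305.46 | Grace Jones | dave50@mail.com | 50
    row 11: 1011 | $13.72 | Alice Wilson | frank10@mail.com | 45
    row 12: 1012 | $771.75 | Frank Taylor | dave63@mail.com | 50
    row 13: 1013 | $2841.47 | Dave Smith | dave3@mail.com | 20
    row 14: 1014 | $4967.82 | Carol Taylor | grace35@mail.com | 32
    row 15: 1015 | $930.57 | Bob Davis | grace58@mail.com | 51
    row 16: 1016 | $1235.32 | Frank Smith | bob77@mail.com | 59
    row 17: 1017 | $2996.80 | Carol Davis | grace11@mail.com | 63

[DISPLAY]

                          ┏━━━━━━━━━━━━━━━━━━
                          ┃ DataTable        
                          ┠──────────────────
                          ┃ID  │Amount  │Name
                          ┃────┼────────┼────
                          ┃1000│$2328.74│Alic
                          ┃1001│$4781.41│Caro
                          ┃1002│$33.32  │Bob 
                          ┃1003│$4777.30│Bob 
                          ┃1004│$829.06 │Fran
                          ┃1005│$2100.04│Dave
                          ┗━━━━━━━━━━━━━━━━━━
                                    ┃  ▓   ░░
                                    ┃ ▓▓   ░░
                                    ┃ ▓▓▓ ░░░
                                    ┃▓▓▓▓░░░░


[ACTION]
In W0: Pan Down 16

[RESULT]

                          ┏━━━━━━━━━━━━━━━━━━
                          ┃ DataTable        
                          ┠──────────────────
                          ┃ID  │Amount  │Name
                          ┃────┼────────┼────
                          ┃1000│$2328.74│Alic
                          ┃1001│$4781.41│Caro
                          ┃1002│$33.32  │Bob 
                          ┃1003│$4777.30│Bob 
                          ┃1004│$829.06 │Fran
                          ┃1005│$2100.04│Dave
                          ┗━━━━━━━━━━━━━━━━━━
                                    ┃        
                                    ┃        
                                    ┃        
                                    ┃        


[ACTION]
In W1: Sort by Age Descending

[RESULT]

                          ┏━━━━━━━━━━━━━━━━━━
                          ┃ DataTable        
                          ┠──────────────────
                          ┃ID  │Amount  │Name
                          ┃────┼────────┼────
                          ┃1005│$2100.04│Dave
                          ┃1017│$2996.80│Caro
                          ┃1008│$980.27 │Fran
                          ┃1016│$1235.32│Fran
                          ┃1002│$33.32  │Bob 
                          ┃1003│$4777.30│Bob 
                          ┗━━━━━━━━━━━━━━━━━━
                                    ┃        
                                    ┃        
                                    ┃        
                                    ┃        
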